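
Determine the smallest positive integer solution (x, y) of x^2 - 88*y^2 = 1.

(x, y) = (197, 21)

First expand sqrt(88) as a continued fraction. With x_i = (sqrt(88) + m_i)/d_i and (m_0, d_0) = (0, 1): a_0 = floor(sqrt(88)) = 9, since 9^2 = 81 <= 88 < 100 = 10^2.
Iterate m_{i+1} = d_i*a_i - m_i, d_{i+1} = (88 - m_{i+1}^2)/d_i, a_{i+1} = floor((a_0 + m_{i+1})/d_{i+1}):
  m_1 = 1*9 - 0 = 9, d_1 = (88 - 9^2)/1 = 7/1 = 7, a_1 = floor((9 + 9)/7) = 2.
  m_2 = 7*2 - 9 = 5, d_2 = (88 - 5^2)/7 = 63/7 = 9, a_2 = floor((9 + 5)/9) = 1.
  m_3 = 9*1 - 5 = 4, d_3 = (88 - 4^2)/9 = 72/9 = 8, a_3 = floor((9 + 4)/8) = 1.
  m_4 = 8*1 - 4 = 4, d_4 = (88 - 4^2)/8 = 72/8 = 9, a_4 = floor((9 + 4)/9) = 1.
  m_5 = 9*1 - 4 = 5, d_5 = (88 - 5^2)/9 = 63/9 = 7, a_5 = floor((9 + 5)/7) = 2.
  m_6 = 7*2 - 5 = 9, d_6 = (88 - 9^2)/7 = 7/7 = 1, a_6 = floor((9 + 9)/1) = 18.
  m_7 = 1*18 - 9 = 9, d_7 = (88 - 9^2)/1 = 7/1 = 7: (m_7, d_7) = (m_1, d_1) = (9, 7), so from here the quotients repeat a_1, ..., a_6; the period length is 6.
So sqrt(88) = [9; (2, 1, 1, 1, 2, 18)] with period length k = 6.
k is even, so the fundamental solution of x^2 - 88y^2 = 1 is (p_{k-1}, q_{k-1}) = (p_5, q_5); compute convergents through index 5.
Convergents (p_i = a_i*p_{i-1} + p_{i-2}, q_i = a_i*q_{i-1} + q_{i-2} with p_{-2}=0, p_{-1}=1, q_{-2}=1, q_{-1}=0):
  i=0: a_0=9, p_0 = 9*1 + 0 = 9, q_0 = 9*0 + 1 = 1.
  i=1: a_1=2, p_1 = 2*9 + 1 = 19, q_1 = 2*1 + 0 = 2.
  i=2: a_2=1, p_2 = 1*19 + 9 = 28, q_2 = 1*2 + 1 = 3.
  i=3: a_3=1, p_3 = 1*28 + 19 = 47, q_3 = 1*3 + 2 = 5.
  i=4: a_4=1, p_4 = 1*47 + 28 = 75, q_4 = 1*5 + 3 = 8.
  i=5: a_5=2, p_5 = 2*75 + 47 = 197, q_5 = 2*8 + 5 = 21.
Check: 197^2 - 88*21^2 = 38809 - 38808 = 1, so (x, y) = (197, 21) solves the equation, and by the theorem it is the least positive solution.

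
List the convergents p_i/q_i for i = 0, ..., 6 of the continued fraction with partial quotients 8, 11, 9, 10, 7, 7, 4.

Using the convergent recurrence p_i = a_i*p_{i-1} + p_{i-2}, q_i = a_i*q_{i-1} + q_{i-2} with p_{-2}=0, p_{-1}=1, q_{-2}=1, q_{-1}=0:
  i=0: a_0=8, p_0 = 8*1 + 0 = 8, q_0 = 8*0 + 1 = 1.
  i=1: a_1=11, p_1 = 11*8 + 1 = 89, q_1 = 11*1 + 0 = 11.
  i=2: a_2=9, p_2 = 9*89 + 8 = 809, q_2 = 9*11 + 1 = 100.
  i=3: a_3=10, p_3 = 10*809 + 89 = 8179, q_3 = 10*100 + 11 = 1011.
  i=4: a_4=7, p_4 = 7*8179 + 809 = 58062, q_4 = 7*1011 + 100 = 7177.
  i=5: a_5=7, p_5 = 7*58062 + 8179 = 414613, q_5 = 7*7177 + 1011 = 51250.
  i=6: a_6=4, p_6 = 4*414613 + 58062 = 1716514, q_6 = 4*51250 + 7177 = 212177.

8/1, 89/11, 809/100, 8179/1011, 58062/7177, 414613/51250, 1716514/212177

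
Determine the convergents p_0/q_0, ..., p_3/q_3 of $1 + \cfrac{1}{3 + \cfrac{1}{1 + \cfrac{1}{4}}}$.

1/1, 4/3, 5/4, 24/19

Using the convergent recurrence p_i = a_i*p_{i-1} + p_{i-2}, q_i = a_i*q_{i-1} + q_{i-2} with p_{-2}=0, p_{-1}=1, q_{-2}=1, q_{-1}=0:
  i=0: a_0=1, p_0 = 1*1 + 0 = 1, q_0 = 1*0 + 1 = 1.
  i=1: a_1=3, p_1 = 3*1 + 1 = 4, q_1 = 3*1 + 0 = 3.
  i=2: a_2=1, p_2 = 1*4 + 1 = 5, q_2 = 1*3 + 1 = 4.
  i=3: a_3=4, p_3 = 4*5 + 4 = 24, q_3 = 4*4 + 3 = 19.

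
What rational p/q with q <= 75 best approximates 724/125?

Expand x = 724/125 as a continued fraction with the Euclidean algorithm:
  724 = 5*125 + 99, so a_0 = 5.
  125 = 1*99 + 26, so a_1 = 1.
  99 = 3*26 + 21, so a_2 = 3.
  26 = 1*21 + 5, so a_3 = 1.
  21 = 4*5 + 1, so a_4 = 4.
  5 = 5*1 + 0, so a_5 = 5.
so x = [5; 1, 3, 1, 4, 5].
Convergents (p_i = a_i*p_{i-1} + p_{i-2}, q_i = a_i*q_{i-1} + q_{i-2} with p_{-2}=0, p_{-1}=1, q_{-2}=1, q_{-1}=0), until the denominator exceeds 75:
  i=0: a_0=5, p_0 = 5*1 + 0 = 5, q_0 = 5*0 + 1 = 1.
  i=1: a_1=1, p_1 = 1*5 + 1 = 6, q_1 = 1*1 + 0 = 1.
  i=2: a_2=3, p_2 = 3*6 + 5 = 23, q_2 = 3*1 + 1 = 4.
  i=3: a_3=1, p_3 = 1*23 + 6 = 29, q_3 = 1*4 + 1 = 5.
  i=4: a_4=4, p_4 = 4*29 + 23 = 139, q_4 = 4*5 + 4 = 24.
  i=5: a_5=5, p_5 = 5*139 + 29 = 724, q_5 = 5*24 + 5 = 125.
q_5 = 125 > 75, so the last convergent with denominator <= 75 is p_4/q_4 = 139/24.
The closest fraction with denominator <= 75 is either p_4/q_4 or the intermediate fraction (k*p_4 + p_3)/(k*q_4 + q_3) with the largest k >= 1 whose denominator stays <= 75; these approach x as k grows, and every other convergent or intermediate fraction in range is farther away.
Largest k: floor((75 - q_3)/q_4) = floor((75 - 5)/24) = 2.
That gives (2*139 + 29)/(2*24 + 5) = 307/53.
Compare the errors: |x - 139/24| = |724*24 - 139*125|/(125*24) = 1/3000, and |x - 307/53| = |724*53 - 307*125|/(125*53) = 3/6625.
Cross-multiplying, 1*6625 = 6625 < 9000 = 3*3000, so 1/3000 is smaller: the convergent 139/24 is closer to x than 307/53.

139/24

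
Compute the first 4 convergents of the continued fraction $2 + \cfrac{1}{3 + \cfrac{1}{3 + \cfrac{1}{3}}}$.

2/1, 7/3, 23/10, 76/33

Using the convergent recurrence p_i = a_i*p_{i-1} + p_{i-2}, q_i = a_i*q_{i-1} + q_{i-2} with p_{-2}=0, p_{-1}=1, q_{-2}=1, q_{-1}=0:
  i=0: a_0=2, p_0 = 2*1 + 0 = 2, q_0 = 2*0 + 1 = 1.
  i=1: a_1=3, p_1 = 3*2 + 1 = 7, q_1 = 3*1 + 0 = 3.
  i=2: a_2=3, p_2 = 3*7 + 2 = 23, q_2 = 3*3 + 1 = 10.
  i=3: a_3=3, p_3 = 3*23 + 7 = 76, q_3 = 3*10 + 3 = 33.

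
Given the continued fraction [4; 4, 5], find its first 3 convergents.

Using the convergent recurrence p_i = a_i*p_{i-1} + p_{i-2}, q_i = a_i*q_{i-1} + q_{i-2} with p_{-2}=0, p_{-1}=1, q_{-2}=1, q_{-1}=0:
  i=0: a_0=4, p_0 = 4*1 + 0 = 4, q_0 = 4*0 + 1 = 1.
  i=1: a_1=4, p_1 = 4*4 + 1 = 17, q_1 = 4*1 + 0 = 4.
  i=2: a_2=5, p_2 = 5*17 + 4 = 89, q_2 = 5*4 + 1 = 21.

4/1, 17/4, 89/21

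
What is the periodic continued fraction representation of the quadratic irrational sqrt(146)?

[12; (12, 24)]

Write x_i = (sqrt(146) + m_i)/d_i with (m_0, d_0) = (0, 1). a_0 = floor(sqrt(146)) = 12, since 12^2 = 144 <= 146 < 169 = 13^2.
Iterate m_{i+1} = d_i*a_i - m_i, d_{i+1} = (146 - m_{i+1}^2)/d_i, a_{i+1} = floor((a_0 + m_{i+1})/d_{i+1}):
  m_1 = 1*12 - 0 = 12, d_1 = (146 - 12^2)/1 = 2/1 = 2, a_1 = floor((12 + 12)/2) = 12.
  m_2 = 2*12 - 12 = 12, d_2 = (146 - 12^2)/2 = 2/2 = 1, a_2 = floor((12 + 12)/1) = 24.
  m_3 = 1*24 - 12 = 12, d_3 = (146 - 12^2)/1 = 2/1 = 2: (m_3, d_3) = (m_1, d_1) = (12, 2), so from here the quotients repeat a_1, a_2; the period length is 2.
Hence the expansion of sqrt(146) is a_0 = 12 followed by the repeating block 12, 24 (period 2).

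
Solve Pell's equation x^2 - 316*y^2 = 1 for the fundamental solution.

First expand sqrt(316) as a continued fraction. With x_i = (sqrt(316) + m_i)/d_i and (m_0, d_0) = (0, 1): a_0 = floor(sqrt(316)) = 17, since 17^2 = 289 <= 316 < 324 = 18^2.
Iterate m_{i+1} = d_i*a_i - m_i, d_{i+1} = (316 - m_{i+1}^2)/d_i, a_{i+1} = floor((a_0 + m_{i+1})/d_{i+1}):
  m_1 = 1*17 - 0 = 17, d_1 = (316 - 17^2)/1 = 27/1 = 27, a_1 = floor((17 + 17)/27) = 1.
  m_2 = 27*1 - 17 = 10, d_2 = (316 - 10^2)/27 = 216/27 = 8, a_2 = floor((17 + 10)/8) = 3.
  m_3 = 8*3 - 10 = 14, d_3 = (316 - 14^2)/8 = 120/8 = 15, a_3 = floor((17 + 14)/15) = 2.
  m_4 = 15*2 - 14 = 16, d_4 = (316 - 16^2)/15 = 60/15 = 4, a_4 = floor((17 + 16)/4) = 8.
  m_5 = 4*8 - 16 = 16, d_5 = (316 - 16^2)/4 = 60/4 = 15, a_5 = floor((17 + 16)/15) = 2.
  m_6 = 15*2 - 16 = 14, d_6 = (316 - 14^2)/15 = 120/15 = 8, a_6 = floor((17 + 14)/8) = 3.
  m_7 = 8*3 - 14 = 10, d_7 = (316 - 10^2)/8 = 216/8 = 27, a_7 = floor((17 + 10)/27) = 1.
  m_8 = 27*1 - 10 = 17, d_8 = (316 - 17^2)/27 = 27/27 = 1, a_8 = floor((17 + 17)/1) = 34.
  m_9 = 1*34 - 17 = 17, d_9 = (316 - 17^2)/1 = 27/1 = 27: (m_9, d_9) = (m_1, d_1) = (17, 27), so from here the quotients repeat a_1, ..., a_8; the period length is 8.
So sqrt(316) = [17; (1, 3, 2, 8, 2, 3, 1, 34)] with period length k = 8.
k is even, so the fundamental solution of x^2 - 316y^2 = 1 is (p_{k-1}, q_{k-1}) = (p_7, q_7); compute convergents through index 7.
Convergents (p_i = a_i*p_{i-1} + p_{i-2}, q_i = a_i*q_{i-1} + q_{i-2} with p_{-2}=0, p_{-1}=1, q_{-2}=1, q_{-1}=0):
  i=0: a_0=17, p_0 = 17*1 + 0 = 17, q_0 = 17*0 + 1 = 1.
  i=1: a_1=1, p_1 = 1*17 + 1 = 18, q_1 = 1*1 + 0 = 1.
  i=2: a_2=3, p_2 = 3*18 + 17 = 71, q_2 = 3*1 + 1 = 4.
  i=3: a_3=2, p_3 = 2*71 + 18 = 160, q_3 = 2*4 + 1 = 9.
  i=4: a_4=8, p_4 = 8*160 + 71 = 1351, q_4 = 8*9 + 4 = 76.
  i=5: a_5=2, p_5 = 2*1351 + 160 = 2862, q_5 = 2*76 + 9 = 161.
  i=6: a_6=3, p_6 = 3*2862 + 1351 = 9937, q_6 = 3*161 + 76 = 559.
  i=7: a_7=1, p_7 = 1*9937 + 2862 = 12799, q_7 = 1*559 + 161 = 720.
Check: 12799^2 - 316*720^2 = 163814401 - 163814400 = 1, so (x, y) = (12799, 720) solves the equation, and by the theorem it is the least positive solution.

(x, y) = (12799, 720)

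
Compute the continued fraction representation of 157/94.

Run the Euclidean algorithm on 157 and 94; the successive quotients are the partial quotients a_0, a_1, ... (each step inverts the fractional part left over by the previous one):
  157 = 1*94 + 63, so a_0 = 1.
  94 = 1*63 + 31, so a_1 = 1.
  63 = 2*31 + 1, so a_2 = 2.
  31 = 31*1 + 0, so a_3 = 31.
The remainder reaches 0 after 4 divisions, so the expansion has 4 partial quotients, read off in order.

[1; 1, 2, 31]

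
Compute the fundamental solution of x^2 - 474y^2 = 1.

(x, y) = (193549, 8890)

First expand sqrt(474) as a continued fraction. With x_i = (sqrt(474) + m_i)/d_i and (m_0, d_0) = (0, 1): a_0 = floor(sqrt(474)) = 21, since 21^2 = 441 <= 474 < 484 = 22^2.
Iterate m_{i+1} = d_i*a_i - m_i, d_{i+1} = (474 - m_{i+1}^2)/d_i, a_{i+1} = floor((a_0 + m_{i+1})/d_{i+1}):
  m_1 = 1*21 - 0 = 21, d_1 = (474 - 21^2)/1 = 33/1 = 33, a_1 = floor((21 + 21)/33) = 1.
  m_2 = 33*1 - 21 = 12, d_2 = (474 - 12^2)/33 = 330/33 = 10, a_2 = floor((21 + 12)/10) = 3.
  m_3 = 10*3 - 12 = 18, d_3 = (474 - 18^2)/10 = 150/10 = 15, a_3 = floor((21 + 18)/15) = 2.
  m_4 = 15*2 - 18 = 12, d_4 = (474 - 12^2)/15 = 330/15 = 22, a_4 = floor((21 + 12)/22) = 1.
  m_5 = 22*1 - 12 = 10, d_5 = (474 - 10^2)/22 = 374/22 = 17, a_5 = floor((21 + 10)/17) = 1.
  m_6 = 17*1 - 10 = 7, d_6 = (474 - 7^2)/17 = 425/17 = 25, a_6 = floor((21 + 7)/25) = 1.
  m_7 = 25*1 - 7 = 18, d_7 = (474 - 18^2)/25 = 150/25 = 6, a_7 = floor((21 + 18)/6) = 6.
  m_8 = 6*6 - 18 = 18, d_8 = (474 - 18^2)/6 = 150/6 = 25, a_8 = floor((21 + 18)/25) = 1.
  m_9 = 25*1 - 18 = 7, d_9 = (474 - 7^2)/25 = 425/25 = 17, a_9 = floor((21 + 7)/17) = 1.
  m_10 = 17*1 - 7 = 10, d_10 = (474 - 10^2)/17 = 374/17 = 22, a_10 = floor((21 + 10)/22) = 1.
  m_11 = 22*1 - 10 = 12, d_11 = (474 - 12^2)/22 = 330/22 = 15, a_11 = floor((21 + 12)/15) = 2.
  m_12 = 15*2 - 12 = 18, d_12 = (474 - 18^2)/15 = 150/15 = 10, a_12 = floor((21 + 18)/10) = 3.
  m_13 = 10*3 - 18 = 12, d_13 = (474 - 12^2)/10 = 330/10 = 33, a_13 = floor((21 + 12)/33) = 1.
  m_14 = 33*1 - 12 = 21, d_14 = (474 - 21^2)/33 = 33/33 = 1, a_14 = floor((21 + 21)/1) = 42.
  m_15 = 1*42 - 21 = 21, d_15 = (474 - 21^2)/1 = 33/1 = 33: (m_15, d_15) = (m_1, d_1) = (21, 33), so from here the quotients repeat a_1, ..., a_14; the period length is 14.
So sqrt(474) = [21; (1, 3, 2, 1, 1, 1, 6, 1, 1, 1, 2, 3, 1, 42)] with period length k = 14.
k is even, so the fundamental solution of x^2 - 474y^2 = 1 is (p_{k-1}, q_{k-1}) = (p_13, q_13); compute convergents through index 13.
Convergents (p_i = a_i*p_{i-1} + p_{i-2}, q_i = a_i*q_{i-1} + q_{i-2} with p_{-2}=0, p_{-1}=1, q_{-2}=1, q_{-1}=0):
  i=0: a_0=21, p_0 = 21*1 + 0 = 21, q_0 = 21*0 + 1 = 1.
  i=1: a_1=1, p_1 = 1*21 + 1 = 22, q_1 = 1*1 + 0 = 1.
  i=2: a_2=3, p_2 = 3*22 + 21 = 87, q_2 = 3*1 + 1 = 4.
  i=3: a_3=2, p_3 = 2*87 + 22 = 196, q_3 = 2*4 + 1 = 9.
  i=4: a_4=1, p_4 = 1*196 + 87 = 283, q_4 = 1*9 + 4 = 13.
  i=5: a_5=1, p_5 = 1*283 + 196 = 479, q_5 = 1*13 + 9 = 22.
  i=6: a_6=1, p_6 = 1*479 + 283 = 762, q_6 = 1*22 + 13 = 35.
  i=7: a_7=6, p_7 = 6*762 + 479 = 5051, q_7 = 6*35 + 22 = 232.
  i=8: a_8=1, p_8 = 1*5051 + 762 = 5813, q_8 = 1*232 + 35 = 267.
  i=9: a_9=1, p_9 = 1*5813 + 5051 = 10864, q_9 = 1*267 + 232 = 499.
  i=10: a_10=1, p_10 = 1*10864 + 5813 = 16677, q_10 = 1*499 + 267 = 766.
  i=11: a_11=2, p_11 = 2*16677 + 10864 = 44218, q_11 = 2*766 + 499 = 2031.
  i=12: a_12=3, p_12 = 3*44218 + 16677 = 149331, q_12 = 3*2031 + 766 = 6859.
  i=13: a_13=1, p_13 = 1*149331 + 44218 = 193549, q_13 = 1*6859 + 2031 = 8890.
Check: 193549^2 - 474*8890^2 = 37461215401 - 37461215400 = 1, so (x, y) = (193549, 8890) solves the equation, and by the theorem it is the least positive solution.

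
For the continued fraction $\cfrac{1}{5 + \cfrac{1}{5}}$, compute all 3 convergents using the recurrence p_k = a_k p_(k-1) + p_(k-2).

0/1, 1/5, 5/26

Using the convergent recurrence p_i = a_i*p_{i-1} + p_{i-2}, q_i = a_i*q_{i-1} + q_{i-2} with p_{-2}=0, p_{-1}=1, q_{-2}=1, q_{-1}=0:
  i=0: a_0=0, p_0 = 0*1 + 0 = 0, q_0 = 0*0 + 1 = 1.
  i=1: a_1=5, p_1 = 5*0 + 1 = 1, q_1 = 5*1 + 0 = 5.
  i=2: a_2=5, p_2 = 5*1 + 0 = 5, q_2 = 5*5 + 1 = 26.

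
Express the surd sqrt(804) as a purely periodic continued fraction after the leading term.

Write x_i = (sqrt(804) + m_i)/d_i with (m_0, d_0) = (0, 1). a_0 = floor(sqrt(804)) = 28, since 28^2 = 784 <= 804 < 841 = 29^2.
Iterate m_{i+1} = d_i*a_i - m_i, d_{i+1} = (804 - m_{i+1}^2)/d_i, a_{i+1} = floor((a_0 + m_{i+1})/d_{i+1}):
  m_1 = 1*28 - 0 = 28, d_1 = (804 - 28^2)/1 = 20/1 = 20, a_1 = floor((28 + 28)/20) = 2.
  m_2 = 20*2 - 28 = 12, d_2 = (804 - 12^2)/20 = 660/20 = 33, a_2 = floor((28 + 12)/33) = 1.
  m_3 = 33*1 - 12 = 21, d_3 = (804 - 21^2)/33 = 363/33 = 11, a_3 = floor((28 + 21)/11) = 4.
  m_4 = 11*4 - 21 = 23, d_4 = (804 - 23^2)/11 = 275/11 = 25, a_4 = floor((28 + 23)/25) = 2.
  m_5 = 25*2 - 23 = 27, d_5 = (804 - 27^2)/25 = 75/25 = 3, a_5 = floor((28 + 27)/3) = 18.
  m_6 = 3*18 - 27 = 27, d_6 = (804 - 27^2)/3 = 75/3 = 25, a_6 = floor((28 + 27)/25) = 2.
  m_7 = 25*2 - 27 = 23, d_7 = (804 - 23^2)/25 = 275/25 = 11, a_7 = floor((28 + 23)/11) = 4.
  m_8 = 11*4 - 23 = 21, d_8 = (804 - 21^2)/11 = 363/11 = 33, a_8 = floor((28 + 21)/33) = 1.
  m_9 = 33*1 - 21 = 12, d_9 = (804 - 12^2)/33 = 660/33 = 20, a_9 = floor((28 + 12)/20) = 2.
  m_10 = 20*2 - 12 = 28, d_10 = (804 - 28^2)/20 = 20/20 = 1, a_10 = floor((28 + 28)/1) = 56.
  m_11 = 1*56 - 28 = 28, d_11 = (804 - 28^2)/1 = 20/1 = 20: (m_11, d_11) = (m_1, d_1) = (28, 20), so from here the quotients repeat a_1, ..., a_10; the period length is 10.
Hence the expansion of sqrt(804) is a_0 = 28 followed by the repeating block 2, 1, 4, 2, 18, 2, 4, 1, 2, 56 (period 10).

[28; (2, 1, 4, 2, 18, 2, 4, 1, 2, 56)]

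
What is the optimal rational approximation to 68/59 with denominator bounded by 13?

Expand x = 68/59 as a continued fraction with the Euclidean algorithm:
  68 = 1*59 + 9, so a_0 = 1.
  59 = 6*9 + 5, so a_1 = 6.
  9 = 1*5 + 4, so a_2 = 1.
  5 = 1*4 + 1, so a_3 = 1.
  4 = 4*1 + 0, so a_4 = 4.
so x = [1; 6, 1, 1, 4].
Convergents (p_i = a_i*p_{i-1} + p_{i-2}, q_i = a_i*q_{i-1} + q_{i-2} with p_{-2}=0, p_{-1}=1, q_{-2}=1, q_{-1}=0), until the denominator exceeds 13:
  i=0: a_0=1, p_0 = 1*1 + 0 = 1, q_0 = 1*0 + 1 = 1.
  i=1: a_1=6, p_1 = 6*1 + 1 = 7, q_1 = 6*1 + 0 = 6.
  i=2: a_2=1, p_2 = 1*7 + 1 = 8, q_2 = 1*6 + 1 = 7.
  i=3: a_3=1, p_3 = 1*8 + 7 = 15, q_3 = 1*7 + 6 = 13.
  i=4: a_4=4, p_4 = 4*15 + 8 = 68, q_4 = 4*13 + 7 = 59.
q_4 = 59 > 13, so the last convergent with denominator <= 13 is p_3/q_3 = 15/13.
The closest fraction with denominator <= 13 is either p_3/q_3 or the intermediate fraction (k*p_3 + p_2)/(k*q_3 + q_2) with the largest k >= 1 whose denominator stays <= 13; these approach x as k grows, and every other convergent or intermediate fraction in range is farther away.
Largest k: floor((13 - q_2)/q_3) = floor((13 - 7)/13) = 0.
Since k = 0, no intermediate fraction beyond p_3/q_3 has denominator <= 13, so the convergent 15/13 is the closest (its error is |68*13 - 15*59|/(59*13) = 1/767).

15/13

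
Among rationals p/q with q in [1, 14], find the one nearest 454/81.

28/5

Expand x = 454/81 as a continued fraction with the Euclidean algorithm:
  454 = 5*81 + 49, so a_0 = 5.
  81 = 1*49 + 32, so a_1 = 1.
  49 = 1*32 + 17, so a_2 = 1.
  32 = 1*17 + 15, so a_3 = 1.
  17 = 1*15 + 2, so a_4 = 1.
  15 = 7*2 + 1, so a_5 = 7.
  2 = 2*1 + 0, so a_6 = 2.
so x = [5; 1, 1, 1, 1, 7, 2].
Convergents (p_i = a_i*p_{i-1} + p_{i-2}, q_i = a_i*q_{i-1} + q_{i-2} with p_{-2}=0, p_{-1}=1, q_{-2}=1, q_{-1}=0), until the denominator exceeds 14:
  i=0: a_0=5, p_0 = 5*1 + 0 = 5, q_0 = 5*0 + 1 = 1.
  i=1: a_1=1, p_1 = 1*5 + 1 = 6, q_1 = 1*1 + 0 = 1.
  i=2: a_2=1, p_2 = 1*6 + 5 = 11, q_2 = 1*1 + 1 = 2.
  i=3: a_3=1, p_3 = 1*11 + 6 = 17, q_3 = 1*2 + 1 = 3.
  i=4: a_4=1, p_4 = 1*17 + 11 = 28, q_4 = 1*3 + 2 = 5.
  i=5: a_5=7, p_5 = 7*28 + 17 = 213, q_5 = 7*5 + 3 = 38.
q_5 = 38 > 14, so the last convergent with denominator <= 14 is p_4/q_4 = 28/5.
The closest fraction with denominator <= 14 is either p_4/q_4 or the intermediate fraction (k*p_4 + p_3)/(k*q_4 + q_3) with the largest k >= 1 whose denominator stays <= 14; these approach x as k grows, and every other convergent or intermediate fraction in range is farther away.
Largest k: floor((14 - q_3)/q_4) = floor((14 - 3)/5) = 2.
That gives (2*28 + 17)/(2*5 + 3) = 73/13.
Compare the errors: |x - 28/5| = |454*5 - 28*81|/(81*5) = 2/405, and |x - 73/13| = |454*13 - 73*81|/(81*13) = 11/1053.
Cross-multiplying, 2*1053 = 2106 < 4455 = 11*405, so 2/405 is smaller: the convergent 28/5 is closer to x than 73/13.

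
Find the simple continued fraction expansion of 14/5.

[2; 1, 4]

Run the Euclidean algorithm on 14 and 5; the successive quotients are the partial quotients a_0, a_1, ... (each step inverts the fractional part left over by the previous one):
  14 = 2*5 + 4, so a_0 = 2.
  5 = 1*4 + 1, so a_1 = 1.
  4 = 4*1 + 0, so a_2 = 4.
The remainder reaches 0 after 3 divisions, so the expansion has 3 partial quotients, read off in order.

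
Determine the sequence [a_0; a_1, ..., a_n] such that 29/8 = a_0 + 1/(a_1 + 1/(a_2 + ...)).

[3; 1, 1, 1, 2]

Run the Euclidean algorithm on 29 and 8; the successive quotients are the partial quotients a_0, a_1, ... (each step inverts the fractional part left over by the previous one):
  29 = 3*8 + 5, so a_0 = 3.
  8 = 1*5 + 3, so a_1 = 1.
  5 = 1*3 + 2, so a_2 = 1.
  3 = 1*2 + 1, so a_3 = 1.
  2 = 2*1 + 0, so a_4 = 2.
The remainder reaches 0 after 5 divisions, so the expansion has 5 partial quotients, read off in order.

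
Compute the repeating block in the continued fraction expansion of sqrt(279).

Write x_i = (sqrt(279) + m_i)/d_i with (m_0, d_0) = (0, 1). a_0 = floor(sqrt(279)) = 16, since 16^2 = 256 <= 279 < 289 = 17^2.
Iterate m_{i+1} = d_i*a_i - m_i, d_{i+1} = (279 - m_{i+1}^2)/d_i, a_{i+1} = floor((a_0 + m_{i+1})/d_{i+1}):
  m_1 = 1*16 - 0 = 16, d_1 = (279 - 16^2)/1 = 23/1 = 23, a_1 = floor((16 + 16)/23) = 1.
  m_2 = 23*1 - 16 = 7, d_2 = (279 - 7^2)/23 = 230/23 = 10, a_2 = floor((16 + 7)/10) = 2.
  m_3 = 10*2 - 7 = 13, d_3 = (279 - 13^2)/10 = 110/10 = 11, a_3 = floor((16 + 13)/11) = 2.
  m_4 = 11*2 - 13 = 9, d_4 = (279 - 9^2)/11 = 198/11 = 18, a_4 = floor((16 + 9)/18) = 1.
  m_5 = 18*1 - 9 = 9, d_5 = (279 - 9^2)/18 = 198/18 = 11, a_5 = floor((16 + 9)/11) = 2.
  m_6 = 11*2 - 9 = 13, d_6 = (279 - 13^2)/11 = 110/11 = 10, a_6 = floor((16 + 13)/10) = 2.
  m_7 = 10*2 - 13 = 7, d_7 = (279 - 7^2)/10 = 230/10 = 23, a_7 = floor((16 + 7)/23) = 1.
  m_8 = 23*1 - 7 = 16, d_8 = (279 - 16^2)/23 = 23/23 = 1, a_8 = floor((16 + 16)/1) = 32.
  m_9 = 1*32 - 16 = 16, d_9 = (279 - 16^2)/1 = 23/1 = 23: (m_9, d_9) = (m_1, d_1) = (16, 23), so from here the quotients repeat a_1, ..., a_8; the period length is 8.
Hence the expansion of sqrt(279) is a_0 = 16 followed by the repeating block 1, 2, 2, 1, 2, 2, 1, 32 (period 8).

[16; (1, 2, 2, 1, 2, 2, 1, 32)]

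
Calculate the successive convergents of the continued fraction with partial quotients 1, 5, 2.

1/1, 6/5, 13/11

Using the convergent recurrence p_i = a_i*p_{i-1} + p_{i-2}, q_i = a_i*q_{i-1} + q_{i-2} with p_{-2}=0, p_{-1}=1, q_{-2}=1, q_{-1}=0:
  i=0: a_0=1, p_0 = 1*1 + 0 = 1, q_0 = 1*0 + 1 = 1.
  i=1: a_1=5, p_1 = 5*1 + 1 = 6, q_1 = 5*1 + 0 = 5.
  i=2: a_2=2, p_2 = 2*6 + 1 = 13, q_2 = 2*5 + 1 = 11.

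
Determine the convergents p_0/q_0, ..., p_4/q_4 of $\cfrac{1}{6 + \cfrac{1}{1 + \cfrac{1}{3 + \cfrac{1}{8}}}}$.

0/1, 1/6, 1/7, 4/27, 33/223

Using the convergent recurrence p_i = a_i*p_{i-1} + p_{i-2}, q_i = a_i*q_{i-1} + q_{i-2} with p_{-2}=0, p_{-1}=1, q_{-2}=1, q_{-1}=0:
  i=0: a_0=0, p_0 = 0*1 + 0 = 0, q_0 = 0*0 + 1 = 1.
  i=1: a_1=6, p_1 = 6*0 + 1 = 1, q_1 = 6*1 + 0 = 6.
  i=2: a_2=1, p_2 = 1*1 + 0 = 1, q_2 = 1*6 + 1 = 7.
  i=3: a_3=3, p_3 = 3*1 + 1 = 4, q_3 = 3*7 + 6 = 27.
  i=4: a_4=8, p_4 = 8*4 + 1 = 33, q_4 = 8*27 + 7 = 223.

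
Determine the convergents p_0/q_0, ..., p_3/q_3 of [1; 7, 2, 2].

1/1, 8/7, 17/15, 42/37

Using the convergent recurrence p_i = a_i*p_{i-1} + p_{i-2}, q_i = a_i*q_{i-1} + q_{i-2} with p_{-2}=0, p_{-1}=1, q_{-2}=1, q_{-1}=0:
  i=0: a_0=1, p_0 = 1*1 + 0 = 1, q_0 = 1*0 + 1 = 1.
  i=1: a_1=7, p_1 = 7*1 + 1 = 8, q_1 = 7*1 + 0 = 7.
  i=2: a_2=2, p_2 = 2*8 + 1 = 17, q_2 = 2*7 + 1 = 15.
  i=3: a_3=2, p_3 = 2*17 + 8 = 42, q_3 = 2*15 + 7 = 37.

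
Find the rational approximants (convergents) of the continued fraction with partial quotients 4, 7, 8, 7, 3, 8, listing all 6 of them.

4/1, 29/7, 236/57, 1681/406, 5279/1275, 43913/10606

Using the convergent recurrence p_i = a_i*p_{i-1} + p_{i-2}, q_i = a_i*q_{i-1} + q_{i-2} with p_{-2}=0, p_{-1}=1, q_{-2}=1, q_{-1}=0:
  i=0: a_0=4, p_0 = 4*1 + 0 = 4, q_0 = 4*0 + 1 = 1.
  i=1: a_1=7, p_1 = 7*4 + 1 = 29, q_1 = 7*1 + 0 = 7.
  i=2: a_2=8, p_2 = 8*29 + 4 = 236, q_2 = 8*7 + 1 = 57.
  i=3: a_3=7, p_3 = 7*236 + 29 = 1681, q_3 = 7*57 + 7 = 406.
  i=4: a_4=3, p_4 = 3*1681 + 236 = 5279, q_4 = 3*406 + 57 = 1275.
  i=5: a_5=8, p_5 = 8*5279 + 1681 = 43913, q_5 = 8*1275 + 406 = 10606.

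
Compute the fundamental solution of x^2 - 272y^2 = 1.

First expand sqrt(272) as a continued fraction. With x_i = (sqrt(272) + m_i)/d_i and (m_0, d_0) = (0, 1): a_0 = floor(sqrt(272)) = 16, since 16^2 = 256 <= 272 < 289 = 17^2.
Iterate m_{i+1} = d_i*a_i - m_i, d_{i+1} = (272 - m_{i+1}^2)/d_i, a_{i+1} = floor((a_0 + m_{i+1})/d_{i+1}):
  m_1 = 1*16 - 0 = 16, d_1 = (272 - 16^2)/1 = 16/1 = 16, a_1 = floor((16 + 16)/16) = 2.
  m_2 = 16*2 - 16 = 16, d_2 = (272 - 16^2)/16 = 16/16 = 1, a_2 = floor((16 + 16)/1) = 32.
  m_3 = 1*32 - 16 = 16, d_3 = (272 - 16^2)/1 = 16/1 = 16: (m_3, d_3) = (m_1, d_1) = (16, 16), so from here the quotients repeat a_1, a_2; the period length is 2.
So sqrt(272) = [16; (2, 32)] with period length k = 2.
k is even, so the fundamental solution of x^2 - 272y^2 = 1 is (p_{k-1}, q_{k-1}) = (p_1, q_1); compute convergents through index 1.
Convergents (p_i = a_i*p_{i-1} + p_{i-2}, q_i = a_i*q_{i-1} + q_{i-2} with p_{-2}=0, p_{-1}=1, q_{-2}=1, q_{-1}=0):
  i=0: a_0=16, p_0 = 16*1 + 0 = 16, q_0 = 16*0 + 1 = 1.
  i=1: a_1=2, p_1 = 2*16 + 1 = 33, q_1 = 2*1 + 0 = 2.
Check: 33^2 - 272*2^2 = 1089 - 1088 = 1, so (x, y) = (33, 2) solves the equation, and by the theorem it is the least positive solution.

(x, y) = (33, 2)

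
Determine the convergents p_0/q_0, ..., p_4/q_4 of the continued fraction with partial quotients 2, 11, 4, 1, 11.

2/1, 23/11, 94/45, 117/56, 1381/661

Using the convergent recurrence p_i = a_i*p_{i-1} + p_{i-2}, q_i = a_i*q_{i-1} + q_{i-2} with p_{-2}=0, p_{-1}=1, q_{-2}=1, q_{-1}=0:
  i=0: a_0=2, p_0 = 2*1 + 0 = 2, q_0 = 2*0 + 1 = 1.
  i=1: a_1=11, p_1 = 11*2 + 1 = 23, q_1 = 11*1 + 0 = 11.
  i=2: a_2=4, p_2 = 4*23 + 2 = 94, q_2 = 4*11 + 1 = 45.
  i=3: a_3=1, p_3 = 1*94 + 23 = 117, q_3 = 1*45 + 11 = 56.
  i=4: a_4=11, p_4 = 11*117 + 94 = 1381, q_4 = 11*56 + 45 = 661.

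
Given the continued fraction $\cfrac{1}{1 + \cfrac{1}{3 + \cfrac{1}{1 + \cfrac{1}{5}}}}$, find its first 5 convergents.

0/1, 1/1, 3/4, 4/5, 23/29

Using the convergent recurrence p_i = a_i*p_{i-1} + p_{i-2}, q_i = a_i*q_{i-1} + q_{i-2} with p_{-2}=0, p_{-1}=1, q_{-2}=1, q_{-1}=0:
  i=0: a_0=0, p_0 = 0*1 + 0 = 0, q_0 = 0*0 + 1 = 1.
  i=1: a_1=1, p_1 = 1*0 + 1 = 1, q_1 = 1*1 + 0 = 1.
  i=2: a_2=3, p_2 = 3*1 + 0 = 3, q_2 = 3*1 + 1 = 4.
  i=3: a_3=1, p_3 = 1*3 + 1 = 4, q_3 = 1*4 + 1 = 5.
  i=4: a_4=5, p_4 = 5*4 + 3 = 23, q_4 = 5*5 + 4 = 29.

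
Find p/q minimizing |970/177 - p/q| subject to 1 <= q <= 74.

Expand x = 970/177 as a continued fraction with the Euclidean algorithm:
  970 = 5*177 + 85, so a_0 = 5.
  177 = 2*85 + 7, so a_1 = 2.
  85 = 12*7 + 1, so a_2 = 12.
  7 = 7*1 + 0, so a_3 = 7.
so x = [5; 2, 12, 7].
Convergents (p_i = a_i*p_{i-1} + p_{i-2}, q_i = a_i*q_{i-1} + q_{i-2} with p_{-2}=0, p_{-1}=1, q_{-2}=1, q_{-1}=0), until the denominator exceeds 74:
  i=0: a_0=5, p_0 = 5*1 + 0 = 5, q_0 = 5*0 + 1 = 1.
  i=1: a_1=2, p_1 = 2*5 + 1 = 11, q_1 = 2*1 + 0 = 2.
  i=2: a_2=12, p_2 = 12*11 + 5 = 137, q_2 = 12*2 + 1 = 25.
  i=3: a_3=7, p_3 = 7*137 + 11 = 970, q_3 = 7*25 + 2 = 177.
q_3 = 177 > 74, so the last convergent with denominator <= 74 is p_2/q_2 = 137/25.
The closest fraction with denominator <= 74 is either p_2/q_2 or the intermediate fraction (k*p_2 + p_1)/(k*q_2 + q_1) with the largest k >= 1 whose denominator stays <= 74; these approach x as k grows, and every other convergent or intermediate fraction in range is farther away.
Largest k: floor((74 - q_1)/q_2) = floor((74 - 2)/25) = 2.
That gives (2*137 + 11)/(2*25 + 2) = 285/52.
Compare the errors: |x - 137/25| = |970*25 - 137*177|/(177*25) = 1/4425, and |x - 285/52| = |970*52 - 285*177|/(177*52) = 5/9204.
Cross-multiplying, 1*9204 = 9204 < 22125 = 5*4425, so 1/4425 is smaller: the convergent 137/25 is closer to x than 285/52.

137/25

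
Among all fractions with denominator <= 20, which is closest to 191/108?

Expand x = 191/108 as a continued fraction with the Euclidean algorithm:
  191 = 1*108 + 83, so a_0 = 1.
  108 = 1*83 + 25, so a_1 = 1.
  83 = 3*25 + 8, so a_2 = 3.
  25 = 3*8 + 1, so a_3 = 3.
  8 = 8*1 + 0, so a_4 = 8.
so x = [1; 1, 3, 3, 8].
Convergents (p_i = a_i*p_{i-1} + p_{i-2}, q_i = a_i*q_{i-1} + q_{i-2} with p_{-2}=0, p_{-1}=1, q_{-2}=1, q_{-1}=0), until the denominator exceeds 20:
  i=0: a_0=1, p_0 = 1*1 + 0 = 1, q_0 = 1*0 + 1 = 1.
  i=1: a_1=1, p_1 = 1*1 + 1 = 2, q_1 = 1*1 + 0 = 1.
  i=2: a_2=3, p_2 = 3*2 + 1 = 7, q_2 = 3*1 + 1 = 4.
  i=3: a_3=3, p_3 = 3*7 + 2 = 23, q_3 = 3*4 + 1 = 13.
  i=4: a_4=8, p_4 = 8*23 + 7 = 191, q_4 = 8*13 + 4 = 108.
q_4 = 108 > 20, so the last convergent with denominator <= 20 is p_3/q_3 = 23/13.
The closest fraction with denominator <= 20 is either p_3/q_3 or the intermediate fraction (k*p_3 + p_2)/(k*q_3 + q_2) with the largest k >= 1 whose denominator stays <= 20; these approach x as k grows, and every other convergent or intermediate fraction in range is farther away.
Largest k: floor((20 - q_2)/q_3) = floor((20 - 4)/13) = 1.
That gives (1*23 + 7)/(1*13 + 4) = 30/17.
Compare the errors: |x - 23/13| = |191*13 - 23*108|/(108*13) = 1/1404, and |x - 30/17| = |191*17 - 30*108|/(108*17) = 7/1836.
Cross-multiplying, 1*1836 = 1836 < 9828 = 7*1404, so 1/1404 is smaller: the convergent 23/13 is closer to x than 30/17.

23/13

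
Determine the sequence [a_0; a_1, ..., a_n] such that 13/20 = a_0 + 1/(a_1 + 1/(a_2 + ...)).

[0; 1, 1, 1, 6]

Run the Euclidean algorithm on 13 and 20; the successive quotients are the partial quotients a_0, a_1, ... (each step inverts the fractional part left over by the previous one):
  13 = 0*20 + 13, so a_0 = 0.
  20 = 1*13 + 7, so a_1 = 1.
  13 = 1*7 + 6, so a_2 = 1.
  7 = 1*6 + 1, so a_3 = 1.
  6 = 6*1 + 0, so a_4 = 6.
The remainder reaches 0 after 5 divisions, so the expansion has 5 partial quotients, read off in order.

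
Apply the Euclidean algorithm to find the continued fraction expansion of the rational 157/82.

[1; 1, 10, 1, 2, 2]

Run the Euclidean algorithm on 157 and 82; the successive quotients are the partial quotients a_0, a_1, ... (each step inverts the fractional part left over by the previous one):
  157 = 1*82 + 75, so a_0 = 1.
  82 = 1*75 + 7, so a_1 = 1.
  75 = 10*7 + 5, so a_2 = 10.
  7 = 1*5 + 2, so a_3 = 1.
  5 = 2*2 + 1, so a_4 = 2.
  2 = 2*1 + 0, so a_5 = 2.
The remainder reaches 0 after 6 divisions, so the expansion has 6 partial quotients, read off in order.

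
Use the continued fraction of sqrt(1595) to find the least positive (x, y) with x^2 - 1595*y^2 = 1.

(x, y) = (639, 16)

First expand sqrt(1595) as a continued fraction. With x_i = (sqrt(1595) + m_i)/d_i and (m_0, d_0) = (0, 1): a_0 = floor(sqrt(1595)) = 39, since 39^2 = 1521 <= 1595 < 1600 = 40^2.
Iterate m_{i+1} = d_i*a_i - m_i, d_{i+1} = (1595 - m_{i+1}^2)/d_i, a_{i+1} = floor((a_0 + m_{i+1})/d_{i+1}):
  m_1 = 1*39 - 0 = 39, d_1 = (1595 - 39^2)/1 = 74/1 = 74, a_1 = floor((39 + 39)/74) = 1.
  m_2 = 74*1 - 39 = 35, d_2 = (1595 - 35^2)/74 = 370/74 = 5, a_2 = floor((39 + 35)/5) = 14.
  m_3 = 5*14 - 35 = 35, d_3 = (1595 - 35^2)/5 = 370/5 = 74, a_3 = floor((39 + 35)/74) = 1.
  m_4 = 74*1 - 35 = 39, d_4 = (1595 - 39^2)/74 = 74/74 = 1, a_4 = floor((39 + 39)/1) = 78.
  m_5 = 1*78 - 39 = 39, d_5 = (1595 - 39^2)/1 = 74/1 = 74: (m_5, d_5) = (m_1, d_1) = (39, 74), so from here the quotients repeat a_1, ..., a_4; the period length is 4.
So sqrt(1595) = [39; (1, 14, 1, 78)] with period length k = 4.
k is even, so the fundamental solution of x^2 - 1595y^2 = 1 is (p_{k-1}, q_{k-1}) = (p_3, q_3); compute convergents through index 3.
Convergents (p_i = a_i*p_{i-1} + p_{i-2}, q_i = a_i*q_{i-1} + q_{i-2} with p_{-2}=0, p_{-1}=1, q_{-2}=1, q_{-1}=0):
  i=0: a_0=39, p_0 = 39*1 + 0 = 39, q_0 = 39*0 + 1 = 1.
  i=1: a_1=1, p_1 = 1*39 + 1 = 40, q_1 = 1*1 + 0 = 1.
  i=2: a_2=14, p_2 = 14*40 + 39 = 599, q_2 = 14*1 + 1 = 15.
  i=3: a_3=1, p_3 = 1*599 + 40 = 639, q_3 = 1*15 + 1 = 16.
Check: 639^2 - 1595*16^2 = 408321 - 408320 = 1, so (x, y) = (639, 16) solves the equation, and by the theorem it is the least positive solution.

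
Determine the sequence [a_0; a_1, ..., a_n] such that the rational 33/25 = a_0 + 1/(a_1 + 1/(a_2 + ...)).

[1; 3, 8]

Run the Euclidean algorithm on 33 and 25; the successive quotients are the partial quotients a_0, a_1, ... (each step inverts the fractional part left over by the previous one):
  33 = 1*25 + 8, so a_0 = 1.
  25 = 3*8 + 1, so a_1 = 3.
  8 = 8*1 + 0, so a_2 = 8.
The remainder reaches 0 after 3 divisions, so the expansion has 3 partial quotients, read off in order.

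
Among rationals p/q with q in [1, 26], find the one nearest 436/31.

225/16

Expand x = 436/31 as a continued fraction with the Euclidean algorithm:
  436 = 14*31 + 2, so a_0 = 14.
  31 = 15*2 + 1, so a_1 = 15.
  2 = 2*1 + 0, so a_2 = 2.
so x = [14; 15, 2].
Convergents (p_i = a_i*p_{i-1} + p_{i-2}, q_i = a_i*q_{i-1} + q_{i-2} with p_{-2}=0, p_{-1}=1, q_{-2}=1, q_{-1}=0), until the denominator exceeds 26:
  i=0: a_0=14, p_0 = 14*1 + 0 = 14, q_0 = 14*0 + 1 = 1.
  i=1: a_1=15, p_1 = 15*14 + 1 = 211, q_1 = 15*1 + 0 = 15.
  i=2: a_2=2, p_2 = 2*211 + 14 = 436, q_2 = 2*15 + 1 = 31.
q_2 = 31 > 26, so the last convergent with denominator <= 26 is p_1/q_1 = 211/15.
The closest fraction with denominator <= 26 is either p_1/q_1 or the intermediate fraction (k*p_1 + p_0)/(k*q_1 + q_0) with the largest k >= 1 whose denominator stays <= 26; these approach x as k grows, and every other convergent or intermediate fraction in range is farther away.
Largest k: floor((26 - q_0)/q_1) = floor((26 - 1)/15) = 1.
That gives (1*211 + 14)/(1*15 + 1) = 225/16.
Compare the errors: |x - 211/15| = |436*15 - 211*31|/(31*15) = 1/465, and |x - 225/16| = |436*16 - 225*31|/(31*16) = 1/496.
Cross-multiplying, 1*465 = 465 < 496 = 1*496, so 1/496 is smaller: the intermediate fraction 225/16 is closer to x than 211/15.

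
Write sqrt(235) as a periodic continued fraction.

Write x_i = (sqrt(235) + m_i)/d_i with (m_0, d_0) = (0, 1). a_0 = floor(sqrt(235)) = 15, since 15^2 = 225 <= 235 < 256 = 16^2.
Iterate m_{i+1} = d_i*a_i - m_i, d_{i+1} = (235 - m_{i+1}^2)/d_i, a_{i+1} = floor((a_0 + m_{i+1})/d_{i+1}):
  m_1 = 1*15 - 0 = 15, d_1 = (235 - 15^2)/1 = 10/1 = 10, a_1 = floor((15 + 15)/10) = 3.
  m_2 = 10*3 - 15 = 15, d_2 = (235 - 15^2)/10 = 10/10 = 1, a_2 = floor((15 + 15)/1) = 30.
  m_3 = 1*30 - 15 = 15, d_3 = (235 - 15^2)/1 = 10/1 = 10: (m_3, d_3) = (m_1, d_1) = (15, 10), so from here the quotients repeat a_1, a_2; the period length is 2.
Hence the expansion of sqrt(235) is a_0 = 15 followed by the repeating block 3, 30 (period 2).

[15; (3, 30)]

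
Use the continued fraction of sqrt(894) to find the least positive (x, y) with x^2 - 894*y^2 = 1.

First expand sqrt(894) as a continued fraction. With x_i = (sqrt(894) + m_i)/d_i and (m_0, d_0) = (0, 1): a_0 = floor(sqrt(894)) = 29, since 29^2 = 841 <= 894 < 900 = 30^2.
Iterate m_{i+1} = d_i*a_i - m_i, d_{i+1} = (894 - m_{i+1}^2)/d_i, a_{i+1} = floor((a_0 + m_{i+1})/d_{i+1}):
  m_1 = 1*29 - 0 = 29, d_1 = (894 - 29^2)/1 = 53/1 = 53, a_1 = floor((29 + 29)/53) = 1.
  m_2 = 53*1 - 29 = 24, d_2 = (894 - 24^2)/53 = 318/53 = 6, a_2 = floor((29 + 24)/6) = 8.
  m_3 = 6*8 - 24 = 24, d_3 = (894 - 24^2)/6 = 318/6 = 53, a_3 = floor((29 + 24)/53) = 1.
  m_4 = 53*1 - 24 = 29, d_4 = (894 - 29^2)/53 = 53/53 = 1, a_4 = floor((29 + 29)/1) = 58.
  m_5 = 1*58 - 29 = 29, d_5 = (894 - 29^2)/1 = 53/1 = 53: (m_5, d_5) = (m_1, d_1) = (29, 53), so from here the quotients repeat a_1, ..., a_4; the period length is 4.
So sqrt(894) = [29; (1, 8, 1, 58)] with period length k = 4.
k is even, so the fundamental solution of x^2 - 894y^2 = 1 is (p_{k-1}, q_{k-1}) = (p_3, q_3); compute convergents through index 3.
Convergents (p_i = a_i*p_{i-1} + p_{i-2}, q_i = a_i*q_{i-1} + q_{i-2} with p_{-2}=0, p_{-1}=1, q_{-2}=1, q_{-1}=0):
  i=0: a_0=29, p_0 = 29*1 + 0 = 29, q_0 = 29*0 + 1 = 1.
  i=1: a_1=1, p_1 = 1*29 + 1 = 30, q_1 = 1*1 + 0 = 1.
  i=2: a_2=8, p_2 = 8*30 + 29 = 269, q_2 = 8*1 + 1 = 9.
  i=3: a_3=1, p_3 = 1*269 + 30 = 299, q_3 = 1*9 + 1 = 10.
Check: 299^2 - 894*10^2 = 89401 - 89400 = 1, so (x, y) = (299, 10) solves the equation, and by the theorem it is the least positive solution.

(x, y) = (299, 10)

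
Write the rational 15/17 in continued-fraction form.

[0; 1, 7, 2]

Run the Euclidean algorithm on 15 and 17; the successive quotients are the partial quotients a_0, a_1, ... (each step inverts the fractional part left over by the previous one):
  15 = 0*17 + 15, so a_0 = 0.
  17 = 1*15 + 2, so a_1 = 1.
  15 = 7*2 + 1, so a_2 = 7.
  2 = 2*1 + 0, so a_3 = 2.
The remainder reaches 0 after 4 divisions, so the expansion has 4 partial quotients, read off in order.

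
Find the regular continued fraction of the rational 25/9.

Run the Euclidean algorithm on 25 and 9; the successive quotients are the partial quotients a_0, a_1, ... (each step inverts the fractional part left over by the previous one):
  25 = 2*9 + 7, so a_0 = 2.
  9 = 1*7 + 2, so a_1 = 1.
  7 = 3*2 + 1, so a_2 = 3.
  2 = 2*1 + 0, so a_3 = 2.
The remainder reaches 0 after 4 divisions, so the expansion has 4 partial quotients, read off in order.

[2; 1, 3, 2]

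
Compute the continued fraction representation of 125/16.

[7; 1, 4, 3]

Run the Euclidean algorithm on 125 and 16; the successive quotients are the partial quotients a_0, a_1, ... (each step inverts the fractional part left over by the previous one):
  125 = 7*16 + 13, so a_0 = 7.
  16 = 1*13 + 3, so a_1 = 1.
  13 = 4*3 + 1, so a_2 = 4.
  3 = 3*1 + 0, so a_3 = 3.
The remainder reaches 0 after 4 divisions, so the expansion has 4 partial quotients, read off in order.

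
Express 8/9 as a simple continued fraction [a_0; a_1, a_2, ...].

Run the Euclidean algorithm on 8 and 9; the successive quotients are the partial quotients a_0, a_1, ... (each step inverts the fractional part left over by the previous one):
  8 = 0*9 + 8, so a_0 = 0.
  9 = 1*8 + 1, so a_1 = 1.
  8 = 8*1 + 0, so a_2 = 8.
The remainder reaches 0 after 3 divisions, so the expansion has 3 partial quotients, read off in order.

[0; 1, 8]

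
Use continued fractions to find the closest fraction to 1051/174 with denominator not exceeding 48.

Expand x = 1051/174 as a continued fraction with the Euclidean algorithm:
  1051 = 6*174 + 7, so a_0 = 6.
  174 = 24*7 + 6, so a_1 = 24.
  7 = 1*6 + 1, so a_2 = 1.
  6 = 6*1 + 0, so a_3 = 6.
so x = [6; 24, 1, 6].
Convergents (p_i = a_i*p_{i-1} + p_{i-2}, q_i = a_i*q_{i-1} + q_{i-2} with p_{-2}=0, p_{-1}=1, q_{-2}=1, q_{-1}=0), until the denominator exceeds 48:
  i=0: a_0=6, p_0 = 6*1 + 0 = 6, q_0 = 6*0 + 1 = 1.
  i=1: a_1=24, p_1 = 24*6 + 1 = 145, q_1 = 24*1 + 0 = 24.
  i=2: a_2=1, p_2 = 1*145 + 6 = 151, q_2 = 1*24 + 1 = 25.
  i=3: a_3=6, p_3 = 6*151 + 145 = 1051, q_3 = 6*25 + 24 = 174.
q_3 = 174 > 48, so the last convergent with denominator <= 48 is p_2/q_2 = 151/25.
The closest fraction with denominator <= 48 is either p_2/q_2 or the intermediate fraction (k*p_2 + p_1)/(k*q_2 + q_1) with the largest k >= 1 whose denominator stays <= 48; these approach x as k grows, and every other convergent or intermediate fraction in range is farther away.
Largest k: floor((48 - q_1)/q_2) = floor((48 - 24)/25) = 0.
Since k = 0, no intermediate fraction beyond p_2/q_2 has denominator <= 48, so the convergent 151/25 is the closest (its error is |1051*25 - 151*174|/(174*25) = 1/4350).

151/25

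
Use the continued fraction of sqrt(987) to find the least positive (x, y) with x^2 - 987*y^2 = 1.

(x, y) = (377, 12)

First expand sqrt(987) as a continued fraction. With x_i = (sqrt(987) + m_i)/d_i and (m_0, d_0) = (0, 1): a_0 = floor(sqrt(987)) = 31, since 31^2 = 961 <= 987 < 1024 = 32^2.
Iterate m_{i+1} = d_i*a_i - m_i, d_{i+1} = (987 - m_{i+1}^2)/d_i, a_{i+1} = floor((a_0 + m_{i+1})/d_{i+1}):
  m_1 = 1*31 - 0 = 31, d_1 = (987 - 31^2)/1 = 26/1 = 26, a_1 = floor((31 + 31)/26) = 2.
  m_2 = 26*2 - 31 = 21, d_2 = (987 - 21^2)/26 = 546/26 = 21, a_2 = floor((31 + 21)/21) = 2.
  m_3 = 21*2 - 21 = 21, d_3 = (987 - 21^2)/21 = 546/21 = 26, a_3 = floor((31 + 21)/26) = 2.
  m_4 = 26*2 - 21 = 31, d_4 = (987 - 31^2)/26 = 26/26 = 1, a_4 = floor((31 + 31)/1) = 62.
  m_5 = 1*62 - 31 = 31, d_5 = (987 - 31^2)/1 = 26/1 = 26: (m_5, d_5) = (m_1, d_1) = (31, 26), so from here the quotients repeat a_1, ..., a_4; the period length is 4.
So sqrt(987) = [31; (2, 2, 2, 62)] with period length k = 4.
k is even, so the fundamental solution of x^2 - 987y^2 = 1 is (p_{k-1}, q_{k-1}) = (p_3, q_3); compute convergents through index 3.
Convergents (p_i = a_i*p_{i-1} + p_{i-2}, q_i = a_i*q_{i-1} + q_{i-2} with p_{-2}=0, p_{-1}=1, q_{-2}=1, q_{-1}=0):
  i=0: a_0=31, p_0 = 31*1 + 0 = 31, q_0 = 31*0 + 1 = 1.
  i=1: a_1=2, p_1 = 2*31 + 1 = 63, q_1 = 2*1 + 0 = 2.
  i=2: a_2=2, p_2 = 2*63 + 31 = 157, q_2 = 2*2 + 1 = 5.
  i=3: a_3=2, p_3 = 2*157 + 63 = 377, q_3 = 2*5 + 2 = 12.
Check: 377^2 - 987*12^2 = 142129 - 142128 = 1, so (x, y) = (377, 12) solves the equation, and by the theorem it is the least positive solution.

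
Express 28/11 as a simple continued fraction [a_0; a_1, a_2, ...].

Run the Euclidean algorithm on 28 and 11; the successive quotients are the partial quotients a_0, a_1, ... (each step inverts the fractional part left over by the previous one):
  28 = 2*11 + 6, so a_0 = 2.
  11 = 1*6 + 5, so a_1 = 1.
  6 = 1*5 + 1, so a_2 = 1.
  5 = 5*1 + 0, so a_3 = 5.
The remainder reaches 0 after 4 divisions, so the expansion has 4 partial quotients, read off in order.

[2; 1, 1, 5]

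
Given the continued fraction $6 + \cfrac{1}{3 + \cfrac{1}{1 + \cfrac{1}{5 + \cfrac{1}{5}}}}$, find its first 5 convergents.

Using the convergent recurrence p_i = a_i*p_{i-1} + p_{i-2}, q_i = a_i*q_{i-1} + q_{i-2} with p_{-2}=0, p_{-1}=1, q_{-2}=1, q_{-1}=0:
  i=0: a_0=6, p_0 = 6*1 + 0 = 6, q_0 = 6*0 + 1 = 1.
  i=1: a_1=3, p_1 = 3*6 + 1 = 19, q_1 = 3*1 + 0 = 3.
  i=2: a_2=1, p_2 = 1*19 + 6 = 25, q_2 = 1*3 + 1 = 4.
  i=3: a_3=5, p_3 = 5*25 + 19 = 144, q_3 = 5*4 + 3 = 23.
  i=4: a_4=5, p_4 = 5*144 + 25 = 745, q_4 = 5*23 + 4 = 119.

6/1, 19/3, 25/4, 144/23, 745/119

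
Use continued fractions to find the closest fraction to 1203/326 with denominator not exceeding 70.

155/42

Expand x = 1203/326 as a continued fraction with the Euclidean algorithm:
  1203 = 3*326 + 225, so a_0 = 3.
  326 = 1*225 + 101, so a_1 = 1.
  225 = 2*101 + 23, so a_2 = 2.
  101 = 4*23 + 9, so a_3 = 4.
  23 = 2*9 + 5, so a_4 = 2.
  9 = 1*5 + 4, so a_5 = 1.
  5 = 1*4 + 1, so a_6 = 1.
  4 = 4*1 + 0, so a_7 = 4.
so x = [3; 1, 2, 4, 2, 1, 1, 4].
Convergents (p_i = a_i*p_{i-1} + p_{i-2}, q_i = a_i*q_{i-1} + q_{i-2} with p_{-2}=0, p_{-1}=1, q_{-2}=1, q_{-1}=0), until the denominator exceeds 70:
  i=0: a_0=3, p_0 = 3*1 + 0 = 3, q_0 = 3*0 + 1 = 1.
  i=1: a_1=1, p_1 = 1*3 + 1 = 4, q_1 = 1*1 + 0 = 1.
  i=2: a_2=2, p_2 = 2*4 + 3 = 11, q_2 = 2*1 + 1 = 3.
  i=3: a_3=4, p_3 = 4*11 + 4 = 48, q_3 = 4*3 + 1 = 13.
  i=4: a_4=2, p_4 = 2*48 + 11 = 107, q_4 = 2*13 + 3 = 29.
  i=5: a_5=1, p_5 = 1*107 + 48 = 155, q_5 = 1*29 + 13 = 42.
  i=6: a_6=1, p_6 = 1*155 + 107 = 262, q_6 = 1*42 + 29 = 71.
q_6 = 71 > 70, so the last convergent with denominator <= 70 is p_5/q_5 = 155/42.
The closest fraction with denominator <= 70 is either p_5/q_5 or the intermediate fraction (k*p_5 + p_4)/(k*q_5 + q_4) with the largest k >= 1 whose denominator stays <= 70; these approach x as k grows, and every other convergent or intermediate fraction in range is farther away.
Largest k: floor((70 - q_4)/q_5) = floor((70 - 29)/42) = 0.
Since k = 0, no intermediate fraction beyond p_5/q_5 has denominator <= 70, so the convergent 155/42 is the closest (its error is |1203*42 - 155*326|/(326*42) = 4/13692).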